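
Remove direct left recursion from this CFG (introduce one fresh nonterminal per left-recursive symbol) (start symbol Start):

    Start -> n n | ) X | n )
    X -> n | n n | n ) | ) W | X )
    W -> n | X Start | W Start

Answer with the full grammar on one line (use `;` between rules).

Start -> n n | ) X | n ); X -> n X1 | n n X1 | n ) X1 | ) W X1; W -> n W1 | X Start W1; X1 -> ) X1 | ε; W1 -> Start W1 | ε

Directly left-recursive nonterminals: X, W.
For X: α = {)}, β = {n, n n, n ), ) W}. Rewrite as X → β X1 and X1 → α X1 | ε.
For W: α = {Start}, β = {n, X Start}. Rewrite as W → β W1 and W1 → α W1 | ε.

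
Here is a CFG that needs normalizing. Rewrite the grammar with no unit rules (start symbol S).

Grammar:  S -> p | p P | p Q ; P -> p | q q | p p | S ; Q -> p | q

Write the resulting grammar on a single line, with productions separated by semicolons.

S -> p | p P | p Q; P -> p | p P | p Q | q q | p p; Q -> p | q

Unit pairs: P ⇒* {S}.
For every A with A ⇒* B via unit rules, add B's non-unit alternatives to A; then delete every rule of the form X → Y.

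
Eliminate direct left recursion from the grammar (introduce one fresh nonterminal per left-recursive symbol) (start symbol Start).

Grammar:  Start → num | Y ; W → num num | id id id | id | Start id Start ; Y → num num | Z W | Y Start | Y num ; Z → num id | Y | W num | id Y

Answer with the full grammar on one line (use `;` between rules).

Start → num | Y; W → num num | id id id | id | Start id Start; Y → num num Y1 | Z W Y1; Z → num id | Y | W num | id Y; Y1 → Start Y1 | num Y1 | ε

Directly left-recursive nonterminal: Y.
For Y: α = {Start, num}, β = {num num, Z W}. Rewrite as Y → β Y1 and Y1 → α Y1 | ε.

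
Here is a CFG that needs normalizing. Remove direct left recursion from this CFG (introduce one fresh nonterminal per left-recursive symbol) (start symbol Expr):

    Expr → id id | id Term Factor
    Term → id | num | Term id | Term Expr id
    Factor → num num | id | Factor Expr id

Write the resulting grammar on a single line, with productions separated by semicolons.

Expr → id id | id Term Factor; Term → id Term1 | num Term1; Factor → num num Factor1 | id Factor1; Term1 → id Term1 | Expr id Term1 | eps; Factor1 → Expr id Factor1 | eps

Directly left-recursive nonterminals: Term, Factor.
For Term: α = {id, Expr id}, β = {id, num}. Rewrite as Term → β Term1 and Term1 → α Term1 | ε.
For Factor: α = {Expr id}, β = {num num, id}. Rewrite as Factor → β Factor1 and Factor1 → α Factor1 | ε.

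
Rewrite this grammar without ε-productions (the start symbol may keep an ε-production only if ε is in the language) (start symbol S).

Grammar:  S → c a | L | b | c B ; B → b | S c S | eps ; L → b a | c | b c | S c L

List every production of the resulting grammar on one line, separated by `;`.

S → c a | L | b | c B | c; B → b | S c S; L → b a | c | b c | S c L

Nullable nonterminals: {B}.
ε ∉ L(G), so no ε-production is kept.
Expand every rule over subsets of its nullable positions: S → c B gives c B | c.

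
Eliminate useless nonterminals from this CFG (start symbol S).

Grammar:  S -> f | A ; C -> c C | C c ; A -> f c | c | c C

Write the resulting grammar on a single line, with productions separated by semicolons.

S -> f | A; A -> f c | c

Generating nonterminals: {A, S}.
Reachable from S after that: {A, S}.
Removed useless symbols: {C} and every production mentioning them.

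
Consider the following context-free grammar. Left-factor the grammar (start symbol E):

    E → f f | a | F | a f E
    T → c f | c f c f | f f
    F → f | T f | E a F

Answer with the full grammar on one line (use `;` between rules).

E → f f | F | a E'; T → f f | c f T'; F → f | T f | E a F; E' → ε | f E; T' → ε | c f

E has alternatives sharing prefix 'a': factor to E → a E' with E' → ε | f E.
T has alternatives sharing prefix 'c f': factor to T → c f T' with T' → ε | c f.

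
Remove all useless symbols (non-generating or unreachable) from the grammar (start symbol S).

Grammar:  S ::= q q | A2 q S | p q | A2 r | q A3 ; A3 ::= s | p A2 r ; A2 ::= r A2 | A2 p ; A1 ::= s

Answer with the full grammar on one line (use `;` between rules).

Generating nonterminals: {A1, A3, S}.
Reachable from S after that: {A3, S}.
Removed useless symbols: {A1, A2} and every production mentioning them.

S ::= q q | p q | q A3; A3 ::= s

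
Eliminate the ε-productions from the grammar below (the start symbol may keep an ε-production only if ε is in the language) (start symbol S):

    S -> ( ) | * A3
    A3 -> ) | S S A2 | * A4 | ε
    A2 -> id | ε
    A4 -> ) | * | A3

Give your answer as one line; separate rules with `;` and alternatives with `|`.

Nullable set = {A2, A3, A4}.
ε ∉ L(G), so no ε-production is kept.
Expand every rule over subsets of its nullable positions: S → * A3 gives * A3 | *. A3 → S S A2 gives S S A2 | S S. A3 → * A4 gives * A4 | *.

S -> ( ) | * A3 | *; A3 -> ) | S S A2 | S S | * A4 | *; A2 -> id; A4 -> ) | * | A3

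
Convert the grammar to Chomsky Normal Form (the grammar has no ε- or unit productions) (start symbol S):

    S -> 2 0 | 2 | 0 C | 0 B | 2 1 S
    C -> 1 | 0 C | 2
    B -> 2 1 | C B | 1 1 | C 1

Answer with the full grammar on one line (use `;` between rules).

Introduce a nonterminal for each terminal appearing in a rule of length ≥ 2: X1 → 2, X2 → 0, X3 → 1.
Binarize each right-hand side of length ≥ 3 by chaining fresh nonterminals (Y1, Y2, …): affected rules were S → X1 X3 S.

S -> X1 X2 | 2 | X2 C | X2 B | X1 Y1; C -> 1 | X2 C | 2; B -> X1 X3 | C B | X3 X3 | C X3; X1 -> 2; X2 -> 0; X3 -> 1; Y1 -> X3 S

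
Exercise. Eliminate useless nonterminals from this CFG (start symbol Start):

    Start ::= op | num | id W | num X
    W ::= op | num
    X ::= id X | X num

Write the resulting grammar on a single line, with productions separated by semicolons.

Generating nonterminals: {Start, W}.
Reachable from Start after that: {Start, W}.
Removed useless symbols: {X} and every production mentioning them.

Start ::= op | num | id W; W ::= op | num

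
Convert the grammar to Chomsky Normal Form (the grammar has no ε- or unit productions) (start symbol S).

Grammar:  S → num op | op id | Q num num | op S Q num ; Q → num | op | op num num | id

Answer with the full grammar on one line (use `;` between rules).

Introduce a nonterminal for each terminal appearing in a rule of length ≥ 2: X1 → num, X2 → op, X3 → id.
Binarize each right-hand side of length ≥ 3 by chaining fresh nonterminals (Y1, Y2, …): affected rules were S → Q X1 X1; S → X2 S Q X1; Q → X2 X1 X1.

S → X1 X2 | X2 X3 | Q Y1 | X2 Y2; Q → num | op | X2 Y4 | id; X1 → num; X2 → op; X3 → id; Y1 → X1 X1; Y2 → S Y3; Y3 → Q X1; Y4 → X1 X1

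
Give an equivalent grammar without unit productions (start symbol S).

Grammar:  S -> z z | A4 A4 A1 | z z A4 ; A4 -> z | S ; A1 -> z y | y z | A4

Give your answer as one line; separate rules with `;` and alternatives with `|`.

S -> z z | A4 A4 A1 | z z A4; A4 -> z | z z | A4 A4 A1 | z z A4; A1 -> z | z y | y z | z z | A4 A4 A1 | z z A4

Unit pairs: A1 ⇒* {A4, S}; A4 ⇒* {S}.
For each unit pair (A, B), copy every non-unit production of B to A, then drop all unit productions.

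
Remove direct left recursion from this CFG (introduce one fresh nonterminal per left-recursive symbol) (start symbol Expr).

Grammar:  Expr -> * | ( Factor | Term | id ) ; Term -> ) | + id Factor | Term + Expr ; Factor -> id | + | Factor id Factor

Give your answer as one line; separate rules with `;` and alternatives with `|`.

Expr -> * | ( Factor | Term | id ); Term -> ) Term1 | + id Factor Term1; Factor -> id Factor1 | + Factor1; Term1 -> + Expr Term1 | ε; Factor1 -> id Factor Factor1 | ε

Left recursion appears on Term, Factor.
For Term: α = {+ Expr}, β = {), + id Factor}. Rewrite as Term → β Term1 and Term1 → α Term1 | ε.
For Factor: α = {id Factor}, β = {id, +}. Rewrite as Factor → β Factor1 and Factor1 → α Factor1 | ε.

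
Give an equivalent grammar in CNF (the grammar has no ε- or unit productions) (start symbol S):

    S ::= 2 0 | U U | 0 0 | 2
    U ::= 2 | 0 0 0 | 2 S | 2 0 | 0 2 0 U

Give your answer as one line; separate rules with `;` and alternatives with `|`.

Introduce a nonterminal for each terminal appearing in a rule of length ≥ 2: X1 → 2, X2 → 0.
Binarize each right-hand side of length ≥ 3 by chaining fresh nonterminals (Y1, Y2, …): affected rules were U → X2 X2 X2; U → X2 X1 X2 U.

S ::= X1 X2 | U U | X2 X2 | 2; U ::= 2 | X2 Y1 | X1 S | X1 X2 | X2 Y2; X1 ::= 2; X2 ::= 0; Y1 ::= X2 X2; Y2 ::= X1 Y3; Y3 ::= X2 U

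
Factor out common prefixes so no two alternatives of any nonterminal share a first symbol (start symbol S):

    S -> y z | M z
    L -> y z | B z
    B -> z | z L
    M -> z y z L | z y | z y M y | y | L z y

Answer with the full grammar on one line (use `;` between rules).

S -> y z | M z; L -> y z | B z; B -> z B'; M -> y | L z y | z y M'; B' -> ε | L; M' -> z L | ε | M y

B has alternatives sharing prefix 'z': factor to B → z B' with B' → ε | L.
M has alternatives sharing prefix 'z y': factor to M → z y M' with M' → z L | ε | M y.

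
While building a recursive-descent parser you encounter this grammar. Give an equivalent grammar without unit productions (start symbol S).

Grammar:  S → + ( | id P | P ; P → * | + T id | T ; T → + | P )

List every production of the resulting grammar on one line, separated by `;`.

S → + ( | id P | * | + T id | + | P ); P → * | + T id | + | P ); T → + | P )

Unit pairs: P ⇒* {T}; S ⇒* {P, T}.
For each unit pair (A, B), copy every non-unit production of B to A, then drop all unit productions.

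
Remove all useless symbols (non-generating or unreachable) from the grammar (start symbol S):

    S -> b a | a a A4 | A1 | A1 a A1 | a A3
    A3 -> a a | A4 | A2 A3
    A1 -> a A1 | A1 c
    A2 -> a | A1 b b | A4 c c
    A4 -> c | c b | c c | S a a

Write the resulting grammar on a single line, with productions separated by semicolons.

Generating nonterminals: {A2, A3, A4, S}.
Reachable from S after that: {A2, A3, A4, S}.
Removed useless symbols: {A1} and every production mentioning them.

S -> b a | a a A4 | a A3; A3 -> a a | A4 | A2 A3; A2 -> a | A4 c c; A4 -> c | c b | c c | S a a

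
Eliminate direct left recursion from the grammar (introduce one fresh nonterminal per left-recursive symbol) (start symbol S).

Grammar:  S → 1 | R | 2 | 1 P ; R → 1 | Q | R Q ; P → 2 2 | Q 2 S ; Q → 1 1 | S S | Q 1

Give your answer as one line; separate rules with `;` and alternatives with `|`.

R, Q are directly left-recursive.
For R: α = {Q}, β = {1, Q}. Rewrite as R → β R' and R' → α R' | ε.
For Q: α = {1}, β = {1 1, S S}. Rewrite as Q → β Q' and Q' → α Q' | ε.

S → 1 | R | 2 | 1 P; R → 1 R' | Q R'; P → 2 2 | Q 2 S; Q → 1 1 Q' | S S Q'; R' → Q R' | eps; Q' → 1 Q' | eps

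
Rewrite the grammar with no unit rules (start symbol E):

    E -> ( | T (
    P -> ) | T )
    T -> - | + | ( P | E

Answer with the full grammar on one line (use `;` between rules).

E -> ( | T (; P -> ) | T ); T -> ( | T ( | - | + | ( P

Unit pairs: T ⇒* {E}.
Replace each nonterminal's rules with the union of the non-unit rules of every nonterminal it unit-derives.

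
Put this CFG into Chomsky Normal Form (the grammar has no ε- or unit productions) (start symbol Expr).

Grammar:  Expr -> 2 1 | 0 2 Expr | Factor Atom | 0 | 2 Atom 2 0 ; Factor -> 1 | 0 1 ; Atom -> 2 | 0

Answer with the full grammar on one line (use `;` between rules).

Introduce a nonterminal for each terminal appearing in a rule of length ≥ 2: X1 → 2, X2 → 1, X3 → 0.
Binarize each right-hand side of length ≥ 3 by chaining fresh nonterminals (Y1, Y2, …): affected rules were Expr → X3 X1 Expr; Expr → X1 Atom X1 X3.

Expr -> X1 X2 | X3 Y1 | Factor Atom | 0 | X1 Y2; Factor -> 1 | X3 X2; Atom -> 2 | 0; X1 -> 2; X2 -> 1; X3 -> 0; Y1 -> X1 Expr; Y2 -> Atom Y3; Y3 -> X1 X3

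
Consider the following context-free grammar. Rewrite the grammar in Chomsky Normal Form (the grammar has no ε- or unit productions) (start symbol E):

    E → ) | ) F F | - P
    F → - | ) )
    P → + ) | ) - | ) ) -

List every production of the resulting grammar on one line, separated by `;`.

Introduce a nonterminal for each terminal appearing in a rule of length ≥ 2: X1 → ), X2 → -, X3 → +.
Binarize each right-hand side of length ≥ 3 by chaining fresh nonterminals (Y1, Y2, …): affected rules were E → X1 F F; P → X1 X1 X2.

E → ) | X1 Y1 | X2 P; F → - | X1 X1; P → X3 X1 | X1 X2 | X1 Y2; X1 → ); X2 → -; X3 → +; Y1 → F F; Y2 → X1 X2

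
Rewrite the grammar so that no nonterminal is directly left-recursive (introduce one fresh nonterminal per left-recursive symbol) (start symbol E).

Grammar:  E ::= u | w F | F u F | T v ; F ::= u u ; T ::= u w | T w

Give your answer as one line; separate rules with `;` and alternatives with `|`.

E ::= u | w F | F u F | T v; F ::= u u; T ::= u w T'; T' ::= w T' | ε

Directly left-recursive nonterminal: T.
For T: α = {w}, β = {u w}. Rewrite as T → β T' and T' → α T' | ε.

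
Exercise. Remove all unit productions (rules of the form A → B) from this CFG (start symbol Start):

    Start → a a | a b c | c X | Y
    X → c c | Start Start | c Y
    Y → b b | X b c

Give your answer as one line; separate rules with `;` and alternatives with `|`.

Unit pairs: Start ⇒* {Y}.
Replace each nonterminal's rules with the union of the non-unit rules of every nonterminal it unit-derives.

Start → a a | a b c | c X | b b | X b c; X → c c | Start Start | c Y; Y → b b | X b c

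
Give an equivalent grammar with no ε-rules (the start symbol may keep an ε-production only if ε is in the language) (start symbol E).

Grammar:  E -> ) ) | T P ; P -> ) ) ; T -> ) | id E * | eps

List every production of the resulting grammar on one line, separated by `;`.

The nullable symbols are {T}.
ε ∉ L(G), so no ε-production is kept.
Expand every rule over subsets of its nullable positions: E → T P gives T P | P.

E -> ) ) | T P | P; P -> ) ); T -> ) | id E *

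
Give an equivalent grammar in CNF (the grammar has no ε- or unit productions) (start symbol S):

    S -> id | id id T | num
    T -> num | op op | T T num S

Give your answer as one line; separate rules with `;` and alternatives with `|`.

S -> id | X1 Y1 | num; T -> num | X2 X2 | T Y2; X1 -> id; X2 -> op; X3 -> num; Y1 -> X1 T; Y2 -> T Y3; Y3 -> X3 S

Introduce a nonterminal for each terminal appearing in a rule of length ≥ 2: X1 → id, X2 → op, X3 → num.
Binarize each right-hand side of length ≥ 3 by chaining fresh nonterminals (Y1, Y2, …): affected rules were S → X1 X1 T; T → T T X3 S.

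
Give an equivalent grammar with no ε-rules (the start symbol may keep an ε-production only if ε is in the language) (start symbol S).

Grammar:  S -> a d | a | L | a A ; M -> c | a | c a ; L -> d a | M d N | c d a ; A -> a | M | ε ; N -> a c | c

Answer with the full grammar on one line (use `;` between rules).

The nullable symbols are {A}.
ε ∉ L(G), so no ε-production is kept.

S -> a d | a | L | a A; M -> c | a | c a; L -> d a | M d N | c d a; A -> a | M; N -> a c | c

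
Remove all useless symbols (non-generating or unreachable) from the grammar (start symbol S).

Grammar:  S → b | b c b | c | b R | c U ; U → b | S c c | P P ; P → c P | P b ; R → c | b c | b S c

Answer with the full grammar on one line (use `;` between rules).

S → b | b c b | c | b R | c U; U → b | S c c; R → c | b c | b S c

Generating nonterminals: {R, S, U}.
Reachable from S after that: {R, S, U}.
Removed useless symbols: {P} and every production mentioning them.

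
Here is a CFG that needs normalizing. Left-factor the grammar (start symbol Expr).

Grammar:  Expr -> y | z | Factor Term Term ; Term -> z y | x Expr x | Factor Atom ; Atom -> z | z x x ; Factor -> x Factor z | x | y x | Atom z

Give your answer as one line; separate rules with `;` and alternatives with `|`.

Atom has alternatives sharing prefix 'z': factor to Atom → z Atom1 with Atom1 → ε | x x.
Factor has alternatives sharing prefix 'x': factor to Factor → x Factor1 with Factor1 → Factor z | ε.

Expr -> y | z | Factor Term Term; Term -> z y | x Expr x | Factor Atom; Atom -> z Atom1; Factor -> y x | Atom z | x Factor1; Atom1 -> ε | x x; Factor1 -> Factor z | ε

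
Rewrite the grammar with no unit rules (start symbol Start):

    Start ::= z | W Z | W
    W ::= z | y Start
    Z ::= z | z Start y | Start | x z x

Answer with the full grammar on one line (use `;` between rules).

Unit pairs: Start ⇒* {W}; Z ⇒* {Start, W}.
Replace each nonterminal's rules with the union of the non-unit rules of every nonterminal it unit-derives.

Start ::= z | W Z | y Start; W ::= z | y Start; Z ::= z | z Start y | x z x | W Z | y Start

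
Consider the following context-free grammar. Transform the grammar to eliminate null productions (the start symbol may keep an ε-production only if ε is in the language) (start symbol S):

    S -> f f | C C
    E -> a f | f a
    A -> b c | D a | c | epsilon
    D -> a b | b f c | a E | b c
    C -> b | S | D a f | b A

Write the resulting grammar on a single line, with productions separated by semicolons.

Nullable set = {A}.
ε ∉ L(G), so no ε-production is kept.

S -> f f | C C; E -> a f | f a; A -> b c | D a | c; D -> a b | b f c | a E | b c; C -> b | S | D a f | b A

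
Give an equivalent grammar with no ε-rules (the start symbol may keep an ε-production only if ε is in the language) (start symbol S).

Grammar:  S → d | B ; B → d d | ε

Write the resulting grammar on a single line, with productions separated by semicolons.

S → d | B | ε; B → d d

Nullable nonterminals: {B, S}.
ε ∈ L(G) since S is nullable, so keep S → ε.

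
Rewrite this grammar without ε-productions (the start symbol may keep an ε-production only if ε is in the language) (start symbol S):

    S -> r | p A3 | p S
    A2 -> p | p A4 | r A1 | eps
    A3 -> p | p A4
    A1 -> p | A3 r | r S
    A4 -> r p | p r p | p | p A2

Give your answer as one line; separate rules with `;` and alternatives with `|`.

S -> r | p A3 | p S; A2 -> p | p A4 | r A1; A3 -> p | p A4; A1 -> p | A3 r | r S; A4 -> r p | p r p | p | p A2

The nullable symbols are {A2}.
ε ∉ L(G), so no ε-production is kept.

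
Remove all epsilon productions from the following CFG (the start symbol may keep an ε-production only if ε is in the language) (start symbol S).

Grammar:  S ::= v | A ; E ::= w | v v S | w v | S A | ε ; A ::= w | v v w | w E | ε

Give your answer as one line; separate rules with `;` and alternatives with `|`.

The nullable symbols are {A, E, S}.
ε ∈ L(G) since S is nullable, so keep S → ε.
Expand every rule over subsets of its nullable positions: E → v v S gives v v S | v v. E → S A gives S A | S | A.

S ::= v | A | ε; E ::= w | v v S | v v | w v | S A | S | A; A ::= w | v v w | w E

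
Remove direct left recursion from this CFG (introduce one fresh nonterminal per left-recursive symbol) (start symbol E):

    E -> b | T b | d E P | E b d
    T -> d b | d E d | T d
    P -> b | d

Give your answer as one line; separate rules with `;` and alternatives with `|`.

E -> b E' | T b E' | d E P E'; T -> d b T' | d E d T'; P -> b | d; E' -> b d E' | eps; T' -> d T' | eps

Directly left-recursive nonterminals: E, T.
For E: α = {b d}, β = {b, T b, d E P}. Rewrite as E → β E' and E' → α E' | ε.
For T: α = {d}, β = {d b, d E d}. Rewrite as T → β T' and T' → α T' | ε.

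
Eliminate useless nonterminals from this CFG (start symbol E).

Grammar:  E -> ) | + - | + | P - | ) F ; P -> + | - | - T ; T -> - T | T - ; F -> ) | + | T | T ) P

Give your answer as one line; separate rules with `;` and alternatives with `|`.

Generating nonterminals: {E, F, P}.
Reachable from E after that: {E, F, P}.
Removed useless symbols: {T} and every production mentioning them.

E -> ) | + - | + | P - | ) F; P -> + | -; F -> ) | +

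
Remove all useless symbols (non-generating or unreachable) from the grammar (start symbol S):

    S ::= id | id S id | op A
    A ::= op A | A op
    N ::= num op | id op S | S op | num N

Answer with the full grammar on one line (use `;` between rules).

S ::= id | id S id

Generating nonterminals: {N, S}.
Reachable from S after that: {S}.
Removed useless symbols: {A, N} and every production mentioning them.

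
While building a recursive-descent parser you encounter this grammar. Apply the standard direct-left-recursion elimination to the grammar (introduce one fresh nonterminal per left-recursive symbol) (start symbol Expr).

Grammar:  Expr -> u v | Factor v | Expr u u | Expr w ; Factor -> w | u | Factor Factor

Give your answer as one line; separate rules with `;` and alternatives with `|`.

Expr, Factor are directly left-recursive.
For Expr: α = {u u, w}, β = {u v, Factor v}. Rewrite as Expr → β Expr1 and Expr1 → α Expr1 | ε.
For Factor: α = {Factor}, β = {w, u}. Rewrite as Factor → β Factor1 and Factor1 → α Factor1 | ε.

Expr -> u v Expr1 | Factor v Expr1; Factor -> w Factor1 | u Factor1; Expr1 -> u u Expr1 | w Expr1 | eps; Factor1 -> Factor Factor1 | eps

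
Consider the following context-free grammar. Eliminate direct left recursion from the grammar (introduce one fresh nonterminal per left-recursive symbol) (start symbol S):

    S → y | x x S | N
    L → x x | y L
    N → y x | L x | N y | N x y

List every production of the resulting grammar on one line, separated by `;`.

N is directly left-recursive.
For N: α = {y, x y}, β = {y x, L x}. Rewrite as N → β N' and N' → α N' | ε.

S → y | x x S | N; L → x x | y L; N → y x N' | L x N'; N' → y N' | x y N' | ε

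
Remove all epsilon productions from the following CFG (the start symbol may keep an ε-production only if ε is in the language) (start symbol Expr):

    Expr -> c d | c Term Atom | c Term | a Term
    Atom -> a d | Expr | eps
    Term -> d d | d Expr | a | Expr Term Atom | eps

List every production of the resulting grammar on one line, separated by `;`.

Expr -> c d | c Term Atom | c Term | c Atom | c | a Term | a; Atom -> a d | Expr; Term -> d d | d Expr | a | Expr Term Atom | Expr Term | Expr Atom | Expr

The nullable symbols are {Atom, Term}.
ε ∉ L(G), so no ε-production is kept.
Add the nullable-subset variants: Expr → c Term Atom gives c Term Atom | c Term | c Atom | c. Expr → a Term gives a Term | a. Term → Expr Term Atom gives Expr Term Atom | Expr Term | Expr Atom | Expr.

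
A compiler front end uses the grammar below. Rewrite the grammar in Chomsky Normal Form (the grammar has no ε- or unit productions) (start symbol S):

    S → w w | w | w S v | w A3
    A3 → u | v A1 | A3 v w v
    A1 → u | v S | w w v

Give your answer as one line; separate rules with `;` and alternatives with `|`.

Introduce a nonterminal for each terminal appearing in a rule of length ≥ 2: X1 → w, X2 → v.
Binarize each right-hand side of length ≥ 3 by chaining fresh nonterminals (Y1, Y2, …): affected rules were S → X1 S X2; A3 → A3 X2 X1 X2; A1 → X1 X1 X2.

S → X1 X1 | w | X1 Y1 | X1 A3; A3 → u | X2 A1 | A3 Y2; A1 → u | X2 S | X1 Y4; X1 → w; X2 → v; Y1 → S X2; Y2 → X2 Y3; Y3 → X1 X2; Y4 → X1 X2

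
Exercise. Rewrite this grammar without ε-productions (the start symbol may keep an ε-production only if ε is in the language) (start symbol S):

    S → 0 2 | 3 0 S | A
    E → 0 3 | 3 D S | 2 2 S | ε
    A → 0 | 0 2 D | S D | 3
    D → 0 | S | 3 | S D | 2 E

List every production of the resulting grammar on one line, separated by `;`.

S → 0 2 | 3 0 S | A; E → 0 3 | 3 D S | 2 2 S; A → 0 | 0 2 D | S D | 3; D → 0 | S | 3 | S D | 2 E | 2

Nullable nonterminals: {E}.
ε ∉ L(G), so no ε-production is kept.
Expand every rule over subsets of its nullable positions: D → 2 E gives 2 E | 2.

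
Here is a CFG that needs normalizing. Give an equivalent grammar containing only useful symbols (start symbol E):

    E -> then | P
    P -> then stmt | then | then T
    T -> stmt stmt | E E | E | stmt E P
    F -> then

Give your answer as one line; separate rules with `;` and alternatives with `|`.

Generating nonterminals: {E, F, P, T}.
Reachable from E after that: {E, P, T}.
Removed useless symbols: {F} and every production mentioning them.

E -> then | P; P -> then stmt | then | then T; T -> stmt stmt | E E | E | stmt E P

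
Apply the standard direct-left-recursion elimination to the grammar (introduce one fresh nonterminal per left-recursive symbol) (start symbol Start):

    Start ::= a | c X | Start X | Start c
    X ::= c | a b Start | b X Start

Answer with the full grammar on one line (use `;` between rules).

Start ::= a Start1 | c X Start1; X ::= c | a b Start | b X Start; Start1 ::= X Start1 | c Start1 | ε

Directly left-recursive nonterminal: Start.
For Start: α = {X, c}, β = {a, c X}. Rewrite as Start → β Start1 and Start1 → α Start1 | ε.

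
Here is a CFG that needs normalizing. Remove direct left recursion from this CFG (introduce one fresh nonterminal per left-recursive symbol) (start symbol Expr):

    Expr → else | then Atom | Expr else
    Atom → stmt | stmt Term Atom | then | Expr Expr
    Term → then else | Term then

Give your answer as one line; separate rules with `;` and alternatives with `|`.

Expr, Term are directly left-recursive.
For Expr: α = {else}, β = {else, then Atom}. Rewrite as Expr → β Expr1 and Expr1 → α Expr1 | ε.
For Term: α = {then}, β = {then else}. Rewrite as Term → β Term1 and Term1 → α Term1 | ε.

Expr → else Expr1 | then Atom Expr1; Atom → stmt | stmt Term Atom | then | Expr Expr; Term → then else Term1; Expr1 → else Expr1 | epsilon; Term1 → then Term1 | epsilon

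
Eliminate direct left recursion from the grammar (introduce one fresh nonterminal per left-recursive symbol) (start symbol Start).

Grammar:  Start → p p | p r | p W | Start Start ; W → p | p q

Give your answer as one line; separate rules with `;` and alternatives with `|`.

Start → p p Start1 | p r Start1 | p W Start1; W → p | p q; Start1 → Start Start1 | ε

Left recursion appears on Start.
For Start: α = {Start}, β = {p p, p r, p W}. Rewrite as Start → β Start1 and Start1 → α Start1 | ε.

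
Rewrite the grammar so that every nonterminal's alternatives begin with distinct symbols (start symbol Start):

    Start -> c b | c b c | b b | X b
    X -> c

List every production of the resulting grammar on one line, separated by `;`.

Start -> b b | X b | c b Start1; X -> c; Start1 -> ε | c

Start has alternatives sharing prefix 'c b': factor to Start → c b Start1 with Start1 → ε | c.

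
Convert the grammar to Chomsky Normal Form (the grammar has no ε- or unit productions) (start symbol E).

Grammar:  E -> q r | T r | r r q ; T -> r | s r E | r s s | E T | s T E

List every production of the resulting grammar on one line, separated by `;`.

Introduce a nonterminal for each terminal appearing in a rule of length ≥ 2: X1 → q, X2 → r, X3 → s.
Binarize each right-hand side of length ≥ 3 by chaining fresh nonterminals (Y1, Y2, …): affected rules were E → X2 X2 X1; T → X3 X2 E; T → X2 X3 X3; T → X3 T E.

E -> X1 X2 | T X2 | X2 Y1; T -> r | X3 Y2 | X2 Y3 | E T | X3 Y4; X1 -> q; X2 -> r; X3 -> s; Y1 -> X2 X1; Y2 -> X2 E; Y3 -> X3 X3; Y4 -> T E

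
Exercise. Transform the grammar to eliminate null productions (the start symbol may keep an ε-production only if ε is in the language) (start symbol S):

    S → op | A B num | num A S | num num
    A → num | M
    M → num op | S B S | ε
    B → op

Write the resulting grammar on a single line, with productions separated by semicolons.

S → op | A B num | B num | num A S | num S | num num; A → num | M; M → num op | S B S; B → op

The nullable symbols are {A, M}.
ε ∉ L(G), so no ε-production is kept.
For each production, add variants omitting each subset of nullable occurrences: S → A B num gives A B num | B num. S → num A S gives num A S | num S.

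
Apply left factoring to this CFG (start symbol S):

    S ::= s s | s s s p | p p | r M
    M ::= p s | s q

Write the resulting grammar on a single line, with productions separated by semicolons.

S has alternatives sharing prefix 's s': factor to S → s s S' with S' → ε | s p.

S ::= p p | r M | s s S'; M ::= p s | s q; S' ::= ε | s p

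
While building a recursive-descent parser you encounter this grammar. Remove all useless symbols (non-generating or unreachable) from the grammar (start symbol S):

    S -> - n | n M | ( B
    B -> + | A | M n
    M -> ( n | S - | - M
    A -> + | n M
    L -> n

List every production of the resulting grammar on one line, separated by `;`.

Generating nonterminals: {A, B, L, M, S}.
Reachable from S after that: {A, B, M, S}.
Removed useless symbols: {L} and every production mentioning them.

S -> - n | n M | ( B; B -> + | A | M n; M -> ( n | S - | - M; A -> + | n M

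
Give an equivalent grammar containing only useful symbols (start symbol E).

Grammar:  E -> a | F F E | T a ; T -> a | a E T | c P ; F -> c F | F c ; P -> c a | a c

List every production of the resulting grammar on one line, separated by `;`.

E -> a | T a; T -> a | a E T | c P; P -> c a | a c

Generating nonterminals: {E, P, T}.
Reachable from E after that: {E, P, T}.
Removed useless symbols: {F} and every production mentioning them.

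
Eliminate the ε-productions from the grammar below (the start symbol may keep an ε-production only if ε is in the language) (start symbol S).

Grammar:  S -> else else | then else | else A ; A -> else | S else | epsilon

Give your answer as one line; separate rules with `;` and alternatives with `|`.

S -> else else | then else | else A | else; A -> else | S else

Nullable set = {A}.
ε ∉ L(G), so no ε-production is kept.
Add the nullable-subset variants: S → else A gives else A | else.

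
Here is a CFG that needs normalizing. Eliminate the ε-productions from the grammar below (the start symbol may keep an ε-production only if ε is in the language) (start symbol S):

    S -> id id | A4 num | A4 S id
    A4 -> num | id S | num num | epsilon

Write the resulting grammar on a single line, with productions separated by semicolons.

S -> id id | A4 num | num | A4 S id | S id; A4 -> num | id S | num num

The nullable symbols are {A4}.
ε ∉ L(G), so no ε-production is kept.
Add the nullable-subset variants: S → A4 num gives A4 num | num. S → A4 S id gives A4 S id | S id.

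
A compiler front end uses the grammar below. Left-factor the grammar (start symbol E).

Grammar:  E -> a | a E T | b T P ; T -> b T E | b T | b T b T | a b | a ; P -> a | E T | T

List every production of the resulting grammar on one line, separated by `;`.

E -> b T P | a E'; T -> b T T' | a T''; P -> a | E T | T; E' -> eps | E T; T' -> E | eps | b T; T'' -> b | eps

E has alternatives sharing prefix 'a': factor to E → a E' with E' → ε | E T.
T has alternatives sharing prefix 'b T': factor to T → b T T' with T' → E | ε | b T.
T has alternatives sharing prefix 'a': factor to T → a T'' with T'' → b | ε.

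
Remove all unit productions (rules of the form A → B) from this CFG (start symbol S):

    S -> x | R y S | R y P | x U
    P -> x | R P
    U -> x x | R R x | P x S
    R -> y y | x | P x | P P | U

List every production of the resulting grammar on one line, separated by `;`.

Unit pairs: R ⇒* {U}.
Replace each nonterminal's rules with the union of the non-unit rules of every nonterminal it unit-derives.

S -> x | R y S | R y P | x U; P -> x | R P; U -> x x | R R x | P x S; R -> x x | R R x | P x S | y y | x | P x | P P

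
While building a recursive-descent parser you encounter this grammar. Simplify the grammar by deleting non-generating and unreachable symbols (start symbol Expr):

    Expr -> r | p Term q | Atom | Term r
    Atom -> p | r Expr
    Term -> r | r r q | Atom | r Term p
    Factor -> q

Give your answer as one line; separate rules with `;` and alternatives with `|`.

Generating nonterminals: {Atom, Expr, Factor, Term}.
Reachable from Expr after that: {Atom, Expr, Term}.
Removed useless symbols: {Factor} and every production mentioning them.

Expr -> r | p Term q | Atom | Term r; Atom -> p | r Expr; Term -> r | r r q | Atom | r Term p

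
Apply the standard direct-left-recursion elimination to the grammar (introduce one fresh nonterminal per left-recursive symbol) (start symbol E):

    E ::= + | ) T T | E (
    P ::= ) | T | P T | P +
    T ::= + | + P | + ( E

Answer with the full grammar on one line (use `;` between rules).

Directly left-recursive nonterminals: E, P.
For E: α = {(}, β = {+, ) T T}. Rewrite as E → β E' and E' → α E' | ε.
For P: α = {T, +}, β = {), T}. Rewrite as P → β P' and P' → α P' | ε.

E ::= + E' | ) T T E'; P ::= ) P' | T P'; T ::= + | + P | + ( E; E' ::= ( E' | ε; P' ::= T P' | + P' | ε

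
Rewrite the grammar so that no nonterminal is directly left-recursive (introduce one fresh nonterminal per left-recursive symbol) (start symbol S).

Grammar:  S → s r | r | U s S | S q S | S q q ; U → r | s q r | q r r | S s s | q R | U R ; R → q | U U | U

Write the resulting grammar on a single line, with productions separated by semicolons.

S → s r S' | r S' | U s S S'; U → r U' | s q r U' | q r r U' | S s s U' | q R U'; R → q | U U | U; S' → q S S' | q q S' | epsilon; U' → R U' | epsilon

Left recursion appears on S, U.
For S: α = {q S, q q}, β = {s r, r, U s S}. Rewrite as S → β S' and S' → α S' | ε.
For U: α = {R}, β = {r, s q r, q r r, S s s, q R}. Rewrite as U → β U' and U' → α U' | ε.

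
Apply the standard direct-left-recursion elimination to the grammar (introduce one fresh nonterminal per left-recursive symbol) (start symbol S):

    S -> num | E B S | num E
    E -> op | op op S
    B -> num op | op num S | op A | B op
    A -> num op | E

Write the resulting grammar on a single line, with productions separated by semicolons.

S -> num | E B S | num E; E -> op | op op S; B -> num op B' | op num S B' | op A B'; A -> num op | E; B' -> op B' | ε

Directly left-recursive nonterminal: B.
For B: α = {op}, β = {num op, op num S, op A}. Rewrite as B → β B' and B' → α B' | ε.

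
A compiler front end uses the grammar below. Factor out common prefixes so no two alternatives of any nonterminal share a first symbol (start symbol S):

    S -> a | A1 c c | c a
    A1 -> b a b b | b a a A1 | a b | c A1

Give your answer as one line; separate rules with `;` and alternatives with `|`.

S -> a | A1 c c | c a; A1 -> a b | c A1 | b a A1'; A1' -> b b | a A1

A1 has alternatives sharing prefix 'b a': factor to A1 → b a A1' with A1' → b b | a A1.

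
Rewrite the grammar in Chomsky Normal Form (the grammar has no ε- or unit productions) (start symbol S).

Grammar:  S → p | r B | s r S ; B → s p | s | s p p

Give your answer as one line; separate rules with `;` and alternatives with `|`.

Introduce a nonterminal for each terminal appearing in a rule of length ≥ 2: X1 → r, X2 → s, X3 → p.
Binarize each right-hand side of length ≥ 3 by chaining fresh nonterminals (Y1, Y2, …): affected rules were S → X2 X1 S; B → X2 X3 X3.

S → p | X1 B | X2 Y1; B → X2 X3 | s | X2 Y2; X1 → r; X2 → s; X3 → p; Y1 → X1 S; Y2 → X3 X3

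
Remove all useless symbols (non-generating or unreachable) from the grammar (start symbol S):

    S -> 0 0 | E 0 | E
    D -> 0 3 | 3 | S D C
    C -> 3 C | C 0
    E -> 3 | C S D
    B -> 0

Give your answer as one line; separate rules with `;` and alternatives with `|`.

S -> 0 0 | E 0 | E; E -> 3

Generating nonterminals: {B, D, E, S}.
Reachable from S after that: {E, S}.
Removed useless symbols: {B, C, D} and every production mentioning them.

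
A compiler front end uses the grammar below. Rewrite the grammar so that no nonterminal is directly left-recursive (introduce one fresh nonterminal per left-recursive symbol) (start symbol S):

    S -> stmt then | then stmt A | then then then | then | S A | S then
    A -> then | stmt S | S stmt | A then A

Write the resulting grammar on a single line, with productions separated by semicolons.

Left recursion appears on S, A.
For S: α = {A, then}, β = {stmt then, then stmt A, then then then, then}. Rewrite as S → β S' and S' → α S' | ε.
For A: α = {then A}, β = {then, stmt S, S stmt}. Rewrite as A → β A' and A' → α A' | ε.

S -> stmt then S' | then stmt A S' | then then then S' | then S'; A -> then A' | stmt S A' | S stmt A'; S' -> A S' | then S' | ε; A' -> then A A' | ε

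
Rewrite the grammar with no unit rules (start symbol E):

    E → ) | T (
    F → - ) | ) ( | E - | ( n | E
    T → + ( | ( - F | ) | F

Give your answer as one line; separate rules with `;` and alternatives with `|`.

E → ) | T (; F → ) | T ( | - ) | ) ( | E - | ( n; T → ) | T ( | - ) | ) ( | E - | ( n | + ( | ( - F

Unit pairs: F ⇒* {E}; T ⇒* {E, F}.
Replace each nonterminal's rules with the union of the non-unit rules of every nonterminal it unit-derives.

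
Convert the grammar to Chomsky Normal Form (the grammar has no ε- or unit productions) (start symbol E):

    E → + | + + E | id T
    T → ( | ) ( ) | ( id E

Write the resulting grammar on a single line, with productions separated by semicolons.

E → + | X1 Y1 | X2 T; T → ( | X3 Y2 | X4 Y3; X1 → +; X2 → id; X3 → ); X4 → (; Y1 → X1 E; Y2 → X4 X3; Y3 → X2 E

Introduce a nonterminal for each terminal appearing in a rule of length ≥ 2: X1 → +, X2 → id, X3 → ), X4 → (.
Binarize each right-hand side of length ≥ 3 by chaining fresh nonterminals (Y1, Y2, …): affected rules were E → X1 X1 E; T → X3 X4 X3; T → X4 X2 E.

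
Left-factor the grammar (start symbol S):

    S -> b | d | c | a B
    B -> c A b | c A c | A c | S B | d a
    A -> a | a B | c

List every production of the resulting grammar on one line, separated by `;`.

B has alternatives sharing prefix 'c A': factor to B → c A B' with B' → b | c.
A has alternatives sharing prefix 'a': factor to A → a A' with A' → ε | B.

S -> b | d | c | a B; B -> A c | S B | d a | c A B'; A -> c | a A'; B' -> b | c; A' -> ε | B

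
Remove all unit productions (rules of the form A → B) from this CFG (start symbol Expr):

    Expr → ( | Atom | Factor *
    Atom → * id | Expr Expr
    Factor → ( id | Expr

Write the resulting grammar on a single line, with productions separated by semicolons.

Unit pairs: Expr ⇒* {Atom}; Factor ⇒* {Atom, Expr}.
For every A with A ⇒* B via unit rules, add B's non-unit alternatives to A; then delete every rule of the form X → Y.

Expr → * id | Expr Expr | ( | Factor *; Atom → * id | Expr Expr; Factor → * id | Expr Expr | ( id | ( | Factor *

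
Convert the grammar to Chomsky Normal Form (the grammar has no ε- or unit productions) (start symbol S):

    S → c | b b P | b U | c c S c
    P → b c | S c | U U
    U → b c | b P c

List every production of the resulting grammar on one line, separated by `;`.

S → c | X1 Y1 | X1 U | X2 Y2; P → X1 X2 | S X2 | U U; U → X1 X2 | X1 Y4; X1 → b; X2 → c; Y1 → X1 P; Y2 → X2 Y3; Y3 → S X2; Y4 → P X2

Introduce a nonterminal for each terminal appearing in a rule of length ≥ 2: X1 → b, X2 → c.
Binarize each right-hand side of length ≥ 3 by chaining fresh nonterminals (Y1, Y2, …): affected rules were S → X1 X1 P; S → X2 X2 S X2; U → X1 P X2.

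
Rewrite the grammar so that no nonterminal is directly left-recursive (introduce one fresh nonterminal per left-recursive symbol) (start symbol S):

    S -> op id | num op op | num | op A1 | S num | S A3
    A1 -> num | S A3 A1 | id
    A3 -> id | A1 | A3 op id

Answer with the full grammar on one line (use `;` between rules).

Directly left-recursive nonterminals: S, A3.
For S: α = {num, A3}, β = {op id, num op op, num, op A1}. Rewrite as S → β S' and S' → α S' | ε.
For A3: α = {op id}, β = {id, A1}. Rewrite as A3 → β A3' and A3' → α A3' | ε.

S -> op id S' | num op op S' | num S' | op A1 S'; A1 -> num | S A3 A1 | id; A3 -> id A3' | A1 A3'; S' -> num S' | A3 S' | eps; A3' -> op id A3' | eps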